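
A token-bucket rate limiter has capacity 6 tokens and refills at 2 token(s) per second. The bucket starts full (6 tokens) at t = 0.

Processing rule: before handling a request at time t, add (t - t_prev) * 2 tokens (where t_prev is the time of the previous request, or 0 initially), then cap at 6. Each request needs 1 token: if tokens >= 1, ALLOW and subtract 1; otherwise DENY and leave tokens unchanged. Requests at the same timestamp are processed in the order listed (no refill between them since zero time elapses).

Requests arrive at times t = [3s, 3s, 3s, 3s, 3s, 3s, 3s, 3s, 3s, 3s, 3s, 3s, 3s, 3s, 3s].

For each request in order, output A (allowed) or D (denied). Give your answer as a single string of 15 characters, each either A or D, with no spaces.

Simulating step by step:
  req#1 t=3s: ALLOW
  req#2 t=3s: ALLOW
  req#3 t=3s: ALLOW
  req#4 t=3s: ALLOW
  req#5 t=3s: ALLOW
  req#6 t=3s: ALLOW
  req#7 t=3s: DENY
  req#8 t=3s: DENY
  req#9 t=3s: DENY
  req#10 t=3s: DENY
  req#11 t=3s: DENY
  req#12 t=3s: DENY
  req#13 t=3s: DENY
  req#14 t=3s: DENY
  req#15 t=3s: DENY

Answer: AAAAAADDDDDDDDD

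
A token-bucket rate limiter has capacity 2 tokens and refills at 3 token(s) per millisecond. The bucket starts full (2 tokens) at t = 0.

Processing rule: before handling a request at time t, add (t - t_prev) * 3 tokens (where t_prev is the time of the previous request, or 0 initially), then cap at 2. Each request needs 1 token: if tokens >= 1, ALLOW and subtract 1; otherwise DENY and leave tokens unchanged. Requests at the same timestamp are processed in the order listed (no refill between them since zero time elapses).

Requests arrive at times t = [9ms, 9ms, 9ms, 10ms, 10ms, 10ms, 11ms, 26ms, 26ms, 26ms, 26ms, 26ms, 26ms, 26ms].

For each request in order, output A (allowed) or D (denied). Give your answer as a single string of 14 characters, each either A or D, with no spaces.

Simulating step by step:
  req#1 t=9ms: ALLOW
  req#2 t=9ms: ALLOW
  req#3 t=9ms: DENY
  req#4 t=10ms: ALLOW
  req#5 t=10ms: ALLOW
  req#6 t=10ms: DENY
  req#7 t=11ms: ALLOW
  req#8 t=26ms: ALLOW
  req#9 t=26ms: ALLOW
  req#10 t=26ms: DENY
  req#11 t=26ms: DENY
  req#12 t=26ms: DENY
  req#13 t=26ms: DENY
  req#14 t=26ms: DENY

Answer: AADAADAAADDDDD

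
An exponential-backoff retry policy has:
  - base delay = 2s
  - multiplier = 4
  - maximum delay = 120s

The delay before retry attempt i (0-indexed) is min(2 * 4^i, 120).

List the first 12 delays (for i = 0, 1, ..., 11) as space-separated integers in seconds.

Answer: 2 8 32 120 120 120 120 120 120 120 120 120

Derivation:
Computing each delay:
  i=0: min(2*4^0, 120) = 2
  i=1: min(2*4^1, 120) = 8
  i=2: min(2*4^2, 120) = 32
  i=3: min(2*4^3, 120) = 120
  i=4: min(2*4^4, 120) = 120
  i=5: min(2*4^5, 120) = 120
  i=6: min(2*4^6, 120) = 120
  i=7: min(2*4^7, 120) = 120
  i=8: min(2*4^8, 120) = 120
  i=9: min(2*4^9, 120) = 120
  i=10: min(2*4^10, 120) = 120
  i=11: min(2*4^11, 120) = 120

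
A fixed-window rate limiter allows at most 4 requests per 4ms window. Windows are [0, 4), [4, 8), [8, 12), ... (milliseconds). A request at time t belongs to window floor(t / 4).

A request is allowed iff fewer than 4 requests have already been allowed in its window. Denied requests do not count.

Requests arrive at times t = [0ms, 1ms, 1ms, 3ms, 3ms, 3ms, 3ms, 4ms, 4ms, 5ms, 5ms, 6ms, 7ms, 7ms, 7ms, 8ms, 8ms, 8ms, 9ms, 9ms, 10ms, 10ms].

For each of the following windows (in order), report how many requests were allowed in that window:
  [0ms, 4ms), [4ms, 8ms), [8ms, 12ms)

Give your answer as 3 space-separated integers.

Answer: 4 4 4

Derivation:
Processing requests:
  req#1 t=0ms (window 0): ALLOW
  req#2 t=1ms (window 0): ALLOW
  req#3 t=1ms (window 0): ALLOW
  req#4 t=3ms (window 0): ALLOW
  req#5 t=3ms (window 0): DENY
  req#6 t=3ms (window 0): DENY
  req#7 t=3ms (window 0): DENY
  req#8 t=4ms (window 1): ALLOW
  req#9 t=4ms (window 1): ALLOW
  req#10 t=5ms (window 1): ALLOW
  req#11 t=5ms (window 1): ALLOW
  req#12 t=6ms (window 1): DENY
  req#13 t=7ms (window 1): DENY
  req#14 t=7ms (window 1): DENY
  req#15 t=7ms (window 1): DENY
  req#16 t=8ms (window 2): ALLOW
  req#17 t=8ms (window 2): ALLOW
  req#18 t=8ms (window 2): ALLOW
  req#19 t=9ms (window 2): ALLOW
  req#20 t=9ms (window 2): DENY
  req#21 t=10ms (window 2): DENY
  req#22 t=10ms (window 2): DENY

Allowed counts by window: 4 4 4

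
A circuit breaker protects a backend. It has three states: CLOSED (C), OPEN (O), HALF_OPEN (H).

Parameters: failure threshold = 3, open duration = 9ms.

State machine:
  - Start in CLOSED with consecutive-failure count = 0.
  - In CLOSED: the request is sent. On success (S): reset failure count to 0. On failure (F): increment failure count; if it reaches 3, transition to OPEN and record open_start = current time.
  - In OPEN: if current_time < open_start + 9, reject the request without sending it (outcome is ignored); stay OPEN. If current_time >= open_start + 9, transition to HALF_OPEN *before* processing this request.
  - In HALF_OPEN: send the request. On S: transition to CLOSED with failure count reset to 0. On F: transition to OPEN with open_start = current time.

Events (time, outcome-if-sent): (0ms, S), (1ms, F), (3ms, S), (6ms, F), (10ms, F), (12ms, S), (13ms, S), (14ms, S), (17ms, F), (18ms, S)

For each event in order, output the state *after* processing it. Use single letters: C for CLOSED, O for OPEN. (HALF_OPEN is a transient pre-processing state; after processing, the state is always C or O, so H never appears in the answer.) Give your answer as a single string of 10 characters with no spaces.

State after each event:
  event#1 t=0ms outcome=S: state=CLOSED
  event#2 t=1ms outcome=F: state=CLOSED
  event#3 t=3ms outcome=S: state=CLOSED
  event#4 t=6ms outcome=F: state=CLOSED
  event#5 t=10ms outcome=F: state=CLOSED
  event#6 t=12ms outcome=S: state=CLOSED
  event#7 t=13ms outcome=S: state=CLOSED
  event#8 t=14ms outcome=S: state=CLOSED
  event#9 t=17ms outcome=F: state=CLOSED
  event#10 t=18ms outcome=S: state=CLOSED

Answer: CCCCCCCCCC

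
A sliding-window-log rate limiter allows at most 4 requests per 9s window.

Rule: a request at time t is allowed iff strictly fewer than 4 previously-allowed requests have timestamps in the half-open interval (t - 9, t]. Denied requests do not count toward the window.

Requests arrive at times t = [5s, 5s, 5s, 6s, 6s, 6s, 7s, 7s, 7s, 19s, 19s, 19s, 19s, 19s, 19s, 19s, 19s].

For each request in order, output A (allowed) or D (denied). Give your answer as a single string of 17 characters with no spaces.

Answer: AAAADDDDDAAAADDDD

Derivation:
Tracking allowed requests in the window:
  req#1 t=5s: ALLOW
  req#2 t=5s: ALLOW
  req#3 t=5s: ALLOW
  req#4 t=6s: ALLOW
  req#5 t=6s: DENY
  req#6 t=6s: DENY
  req#7 t=7s: DENY
  req#8 t=7s: DENY
  req#9 t=7s: DENY
  req#10 t=19s: ALLOW
  req#11 t=19s: ALLOW
  req#12 t=19s: ALLOW
  req#13 t=19s: ALLOW
  req#14 t=19s: DENY
  req#15 t=19s: DENY
  req#16 t=19s: DENY
  req#17 t=19s: DENY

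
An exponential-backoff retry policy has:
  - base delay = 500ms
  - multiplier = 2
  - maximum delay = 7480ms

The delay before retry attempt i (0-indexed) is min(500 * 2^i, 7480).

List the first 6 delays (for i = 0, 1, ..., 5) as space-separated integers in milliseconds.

Computing each delay:
  i=0: min(500*2^0, 7480) = 500
  i=1: min(500*2^1, 7480) = 1000
  i=2: min(500*2^2, 7480) = 2000
  i=3: min(500*2^3, 7480) = 4000
  i=4: min(500*2^4, 7480) = 7480
  i=5: min(500*2^5, 7480) = 7480

Answer: 500 1000 2000 4000 7480 7480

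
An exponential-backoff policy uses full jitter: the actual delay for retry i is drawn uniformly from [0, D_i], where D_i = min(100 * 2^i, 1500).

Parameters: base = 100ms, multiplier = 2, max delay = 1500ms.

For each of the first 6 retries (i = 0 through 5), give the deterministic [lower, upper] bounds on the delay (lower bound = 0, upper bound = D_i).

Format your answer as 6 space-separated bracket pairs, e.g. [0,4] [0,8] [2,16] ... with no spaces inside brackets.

Computing bounds per retry:
  i=0: D_i=min(100*2^0,1500)=100, bounds=[0,100]
  i=1: D_i=min(100*2^1,1500)=200, bounds=[0,200]
  i=2: D_i=min(100*2^2,1500)=400, bounds=[0,400]
  i=3: D_i=min(100*2^3,1500)=800, bounds=[0,800]
  i=4: D_i=min(100*2^4,1500)=1500, bounds=[0,1500]
  i=5: D_i=min(100*2^5,1500)=1500, bounds=[0,1500]

Answer: [0,100] [0,200] [0,400] [0,800] [0,1500] [0,1500]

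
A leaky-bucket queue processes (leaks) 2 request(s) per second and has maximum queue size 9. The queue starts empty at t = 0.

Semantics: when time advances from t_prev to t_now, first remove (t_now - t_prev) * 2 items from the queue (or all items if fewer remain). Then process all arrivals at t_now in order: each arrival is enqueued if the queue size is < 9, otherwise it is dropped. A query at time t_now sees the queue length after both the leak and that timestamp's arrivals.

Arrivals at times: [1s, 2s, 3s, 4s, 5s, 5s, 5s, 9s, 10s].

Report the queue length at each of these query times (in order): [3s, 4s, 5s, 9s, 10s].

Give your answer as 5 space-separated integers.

Answer: 1 1 3 1 1

Derivation:
Queue lengths at query times:
  query t=3s: backlog = 1
  query t=4s: backlog = 1
  query t=5s: backlog = 3
  query t=9s: backlog = 1
  query t=10s: backlog = 1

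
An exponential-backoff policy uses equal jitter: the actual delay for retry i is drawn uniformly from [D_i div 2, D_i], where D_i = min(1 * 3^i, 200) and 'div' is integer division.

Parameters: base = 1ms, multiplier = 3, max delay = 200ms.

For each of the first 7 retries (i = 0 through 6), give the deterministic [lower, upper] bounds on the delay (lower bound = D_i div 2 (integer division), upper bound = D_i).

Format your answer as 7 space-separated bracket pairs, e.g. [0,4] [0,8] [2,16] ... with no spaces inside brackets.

Answer: [0,1] [1,3] [4,9] [13,27] [40,81] [100,200] [100,200]

Derivation:
Computing bounds per retry:
  i=0: D_i=min(1*3^0,200)=1, bounds=[0,1]
  i=1: D_i=min(1*3^1,200)=3, bounds=[1,3]
  i=2: D_i=min(1*3^2,200)=9, bounds=[4,9]
  i=3: D_i=min(1*3^3,200)=27, bounds=[13,27]
  i=4: D_i=min(1*3^4,200)=81, bounds=[40,81]
  i=5: D_i=min(1*3^5,200)=200, bounds=[100,200]
  i=6: D_i=min(1*3^6,200)=200, bounds=[100,200]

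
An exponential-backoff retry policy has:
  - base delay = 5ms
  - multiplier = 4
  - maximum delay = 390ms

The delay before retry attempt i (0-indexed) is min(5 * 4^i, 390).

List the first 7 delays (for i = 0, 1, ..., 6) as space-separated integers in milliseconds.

Answer: 5 20 80 320 390 390 390

Derivation:
Computing each delay:
  i=0: min(5*4^0, 390) = 5
  i=1: min(5*4^1, 390) = 20
  i=2: min(5*4^2, 390) = 80
  i=3: min(5*4^3, 390) = 320
  i=4: min(5*4^4, 390) = 390
  i=5: min(5*4^5, 390) = 390
  i=6: min(5*4^6, 390) = 390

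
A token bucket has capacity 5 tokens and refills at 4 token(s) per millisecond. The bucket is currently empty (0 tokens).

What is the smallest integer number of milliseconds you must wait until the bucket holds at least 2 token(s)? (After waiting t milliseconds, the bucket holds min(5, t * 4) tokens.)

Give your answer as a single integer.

Answer: 1

Derivation:
Need t * 4 >= 2, so t >= 2/4.
Smallest integer t = ceil(2/4) = 1.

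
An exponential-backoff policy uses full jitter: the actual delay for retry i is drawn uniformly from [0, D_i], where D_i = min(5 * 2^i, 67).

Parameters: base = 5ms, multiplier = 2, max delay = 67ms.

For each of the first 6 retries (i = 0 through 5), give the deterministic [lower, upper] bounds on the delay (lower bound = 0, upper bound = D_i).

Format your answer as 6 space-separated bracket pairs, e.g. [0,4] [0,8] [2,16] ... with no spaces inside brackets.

Answer: [0,5] [0,10] [0,20] [0,40] [0,67] [0,67]

Derivation:
Computing bounds per retry:
  i=0: D_i=min(5*2^0,67)=5, bounds=[0,5]
  i=1: D_i=min(5*2^1,67)=10, bounds=[0,10]
  i=2: D_i=min(5*2^2,67)=20, bounds=[0,20]
  i=3: D_i=min(5*2^3,67)=40, bounds=[0,40]
  i=4: D_i=min(5*2^4,67)=67, bounds=[0,67]
  i=5: D_i=min(5*2^5,67)=67, bounds=[0,67]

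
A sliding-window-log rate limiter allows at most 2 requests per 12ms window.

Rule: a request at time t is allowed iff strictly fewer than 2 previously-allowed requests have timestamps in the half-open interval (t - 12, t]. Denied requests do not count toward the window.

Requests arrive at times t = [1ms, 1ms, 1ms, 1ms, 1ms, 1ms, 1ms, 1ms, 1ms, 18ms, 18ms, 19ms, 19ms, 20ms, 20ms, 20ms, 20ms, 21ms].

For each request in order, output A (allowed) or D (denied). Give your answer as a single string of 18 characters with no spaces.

Tracking allowed requests in the window:
  req#1 t=1ms: ALLOW
  req#2 t=1ms: ALLOW
  req#3 t=1ms: DENY
  req#4 t=1ms: DENY
  req#5 t=1ms: DENY
  req#6 t=1ms: DENY
  req#7 t=1ms: DENY
  req#8 t=1ms: DENY
  req#9 t=1ms: DENY
  req#10 t=18ms: ALLOW
  req#11 t=18ms: ALLOW
  req#12 t=19ms: DENY
  req#13 t=19ms: DENY
  req#14 t=20ms: DENY
  req#15 t=20ms: DENY
  req#16 t=20ms: DENY
  req#17 t=20ms: DENY
  req#18 t=21ms: DENY

Answer: AADDDDDDDAADDDDDDD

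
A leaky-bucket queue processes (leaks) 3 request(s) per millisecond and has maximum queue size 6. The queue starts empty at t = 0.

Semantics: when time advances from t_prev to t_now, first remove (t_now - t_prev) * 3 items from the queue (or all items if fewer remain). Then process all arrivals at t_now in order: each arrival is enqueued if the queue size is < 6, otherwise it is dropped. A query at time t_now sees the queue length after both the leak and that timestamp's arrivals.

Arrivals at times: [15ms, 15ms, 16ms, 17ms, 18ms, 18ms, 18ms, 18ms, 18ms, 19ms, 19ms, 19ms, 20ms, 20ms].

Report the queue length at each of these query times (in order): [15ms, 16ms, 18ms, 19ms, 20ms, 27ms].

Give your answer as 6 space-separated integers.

Answer: 2 1 5 5 4 0

Derivation:
Queue lengths at query times:
  query t=15ms: backlog = 2
  query t=16ms: backlog = 1
  query t=18ms: backlog = 5
  query t=19ms: backlog = 5
  query t=20ms: backlog = 4
  query t=27ms: backlog = 0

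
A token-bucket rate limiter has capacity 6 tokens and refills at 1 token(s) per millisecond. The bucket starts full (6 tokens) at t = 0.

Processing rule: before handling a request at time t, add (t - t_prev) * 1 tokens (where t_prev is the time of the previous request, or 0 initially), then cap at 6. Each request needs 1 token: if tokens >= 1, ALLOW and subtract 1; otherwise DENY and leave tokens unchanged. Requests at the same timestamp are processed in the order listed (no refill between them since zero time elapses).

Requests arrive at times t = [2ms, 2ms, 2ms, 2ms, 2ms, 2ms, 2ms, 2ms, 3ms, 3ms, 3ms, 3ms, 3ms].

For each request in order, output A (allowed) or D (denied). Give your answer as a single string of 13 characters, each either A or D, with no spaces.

Answer: AAAAAADDADDDD

Derivation:
Simulating step by step:
  req#1 t=2ms: ALLOW
  req#2 t=2ms: ALLOW
  req#3 t=2ms: ALLOW
  req#4 t=2ms: ALLOW
  req#5 t=2ms: ALLOW
  req#6 t=2ms: ALLOW
  req#7 t=2ms: DENY
  req#8 t=2ms: DENY
  req#9 t=3ms: ALLOW
  req#10 t=3ms: DENY
  req#11 t=3ms: DENY
  req#12 t=3ms: DENY
  req#13 t=3ms: DENY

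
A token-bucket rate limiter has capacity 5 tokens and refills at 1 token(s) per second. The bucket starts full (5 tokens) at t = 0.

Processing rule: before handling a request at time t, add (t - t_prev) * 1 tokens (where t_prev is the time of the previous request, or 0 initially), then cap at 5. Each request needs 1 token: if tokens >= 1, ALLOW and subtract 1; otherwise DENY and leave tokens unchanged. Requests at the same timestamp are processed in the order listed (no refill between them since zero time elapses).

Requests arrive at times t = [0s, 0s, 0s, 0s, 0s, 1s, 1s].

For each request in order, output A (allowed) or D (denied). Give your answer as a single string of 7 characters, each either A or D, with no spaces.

Simulating step by step:
  req#1 t=0s: ALLOW
  req#2 t=0s: ALLOW
  req#3 t=0s: ALLOW
  req#4 t=0s: ALLOW
  req#5 t=0s: ALLOW
  req#6 t=1s: ALLOW
  req#7 t=1s: DENY

Answer: AAAAAAD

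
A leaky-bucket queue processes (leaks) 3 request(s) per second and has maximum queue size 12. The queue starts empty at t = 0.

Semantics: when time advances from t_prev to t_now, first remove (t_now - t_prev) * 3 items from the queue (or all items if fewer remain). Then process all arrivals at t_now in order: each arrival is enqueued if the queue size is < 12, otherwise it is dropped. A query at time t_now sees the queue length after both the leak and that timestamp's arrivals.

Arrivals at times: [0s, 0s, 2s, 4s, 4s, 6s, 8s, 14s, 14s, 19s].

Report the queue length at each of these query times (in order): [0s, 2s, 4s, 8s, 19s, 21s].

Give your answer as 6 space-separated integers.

Queue lengths at query times:
  query t=0s: backlog = 2
  query t=2s: backlog = 1
  query t=4s: backlog = 2
  query t=8s: backlog = 1
  query t=19s: backlog = 1
  query t=21s: backlog = 0

Answer: 2 1 2 1 1 0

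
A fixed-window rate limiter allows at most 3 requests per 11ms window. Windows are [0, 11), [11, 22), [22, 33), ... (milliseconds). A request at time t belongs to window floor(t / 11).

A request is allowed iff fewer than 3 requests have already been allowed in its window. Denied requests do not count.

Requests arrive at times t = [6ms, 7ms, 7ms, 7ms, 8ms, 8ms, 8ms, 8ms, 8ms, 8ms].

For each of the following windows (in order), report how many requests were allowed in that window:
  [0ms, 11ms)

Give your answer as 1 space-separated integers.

Answer: 3

Derivation:
Processing requests:
  req#1 t=6ms (window 0): ALLOW
  req#2 t=7ms (window 0): ALLOW
  req#3 t=7ms (window 0): ALLOW
  req#4 t=7ms (window 0): DENY
  req#5 t=8ms (window 0): DENY
  req#6 t=8ms (window 0): DENY
  req#7 t=8ms (window 0): DENY
  req#8 t=8ms (window 0): DENY
  req#9 t=8ms (window 0): DENY
  req#10 t=8ms (window 0): DENY

Allowed counts by window: 3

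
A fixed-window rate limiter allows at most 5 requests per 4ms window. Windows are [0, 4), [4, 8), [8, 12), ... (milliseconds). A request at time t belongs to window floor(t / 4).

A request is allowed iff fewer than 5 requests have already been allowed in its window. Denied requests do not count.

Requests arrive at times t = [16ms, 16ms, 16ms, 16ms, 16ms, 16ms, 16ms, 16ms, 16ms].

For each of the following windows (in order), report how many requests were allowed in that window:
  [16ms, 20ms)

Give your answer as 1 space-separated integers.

Answer: 5

Derivation:
Processing requests:
  req#1 t=16ms (window 4): ALLOW
  req#2 t=16ms (window 4): ALLOW
  req#3 t=16ms (window 4): ALLOW
  req#4 t=16ms (window 4): ALLOW
  req#5 t=16ms (window 4): ALLOW
  req#6 t=16ms (window 4): DENY
  req#7 t=16ms (window 4): DENY
  req#8 t=16ms (window 4): DENY
  req#9 t=16ms (window 4): DENY

Allowed counts by window: 5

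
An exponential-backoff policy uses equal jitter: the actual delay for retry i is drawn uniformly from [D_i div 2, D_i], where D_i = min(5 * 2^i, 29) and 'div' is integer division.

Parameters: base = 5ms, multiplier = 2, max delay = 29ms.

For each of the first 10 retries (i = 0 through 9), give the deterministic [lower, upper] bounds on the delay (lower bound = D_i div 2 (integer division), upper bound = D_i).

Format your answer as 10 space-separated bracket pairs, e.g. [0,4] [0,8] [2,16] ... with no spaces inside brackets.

Computing bounds per retry:
  i=0: D_i=min(5*2^0,29)=5, bounds=[2,5]
  i=1: D_i=min(5*2^1,29)=10, bounds=[5,10]
  i=2: D_i=min(5*2^2,29)=20, bounds=[10,20]
  i=3: D_i=min(5*2^3,29)=29, bounds=[14,29]
  i=4: D_i=min(5*2^4,29)=29, bounds=[14,29]
  i=5: D_i=min(5*2^5,29)=29, bounds=[14,29]
  i=6: D_i=min(5*2^6,29)=29, bounds=[14,29]
  i=7: D_i=min(5*2^7,29)=29, bounds=[14,29]
  i=8: D_i=min(5*2^8,29)=29, bounds=[14,29]
  i=9: D_i=min(5*2^9,29)=29, bounds=[14,29]

Answer: [2,5] [5,10] [10,20] [14,29] [14,29] [14,29] [14,29] [14,29] [14,29] [14,29]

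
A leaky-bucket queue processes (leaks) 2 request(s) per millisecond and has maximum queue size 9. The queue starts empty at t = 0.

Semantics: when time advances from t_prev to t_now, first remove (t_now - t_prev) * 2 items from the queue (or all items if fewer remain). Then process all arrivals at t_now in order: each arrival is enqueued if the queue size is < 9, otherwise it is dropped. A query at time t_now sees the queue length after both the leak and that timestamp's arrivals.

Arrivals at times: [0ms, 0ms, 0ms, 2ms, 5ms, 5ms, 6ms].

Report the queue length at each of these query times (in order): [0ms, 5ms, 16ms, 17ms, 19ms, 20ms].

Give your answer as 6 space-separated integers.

Answer: 3 2 0 0 0 0

Derivation:
Queue lengths at query times:
  query t=0ms: backlog = 3
  query t=5ms: backlog = 2
  query t=16ms: backlog = 0
  query t=17ms: backlog = 0
  query t=19ms: backlog = 0
  query t=20ms: backlog = 0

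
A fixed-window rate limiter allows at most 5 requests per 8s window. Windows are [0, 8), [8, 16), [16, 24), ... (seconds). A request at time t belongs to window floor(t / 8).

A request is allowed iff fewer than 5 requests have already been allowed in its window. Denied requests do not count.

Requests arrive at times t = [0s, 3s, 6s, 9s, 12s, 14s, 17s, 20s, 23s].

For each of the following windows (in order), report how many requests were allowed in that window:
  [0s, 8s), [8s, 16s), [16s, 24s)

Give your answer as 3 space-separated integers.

Answer: 3 3 3

Derivation:
Processing requests:
  req#1 t=0s (window 0): ALLOW
  req#2 t=3s (window 0): ALLOW
  req#3 t=6s (window 0): ALLOW
  req#4 t=9s (window 1): ALLOW
  req#5 t=12s (window 1): ALLOW
  req#6 t=14s (window 1): ALLOW
  req#7 t=17s (window 2): ALLOW
  req#8 t=20s (window 2): ALLOW
  req#9 t=23s (window 2): ALLOW

Allowed counts by window: 3 3 3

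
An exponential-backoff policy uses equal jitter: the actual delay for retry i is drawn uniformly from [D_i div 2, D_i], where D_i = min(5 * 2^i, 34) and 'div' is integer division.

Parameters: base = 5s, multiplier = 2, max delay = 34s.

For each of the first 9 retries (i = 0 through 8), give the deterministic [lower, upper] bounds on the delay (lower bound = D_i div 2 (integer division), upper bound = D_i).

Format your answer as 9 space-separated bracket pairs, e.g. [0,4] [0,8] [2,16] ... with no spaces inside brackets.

Answer: [2,5] [5,10] [10,20] [17,34] [17,34] [17,34] [17,34] [17,34] [17,34]

Derivation:
Computing bounds per retry:
  i=0: D_i=min(5*2^0,34)=5, bounds=[2,5]
  i=1: D_i=min(5*2^1,34)=10, bounds=[5,10]
  i=2: D_i=min(5*2^2,34)=20, bounds=[10,20]
  i=3: D_i=min(5*2^3,34)=34, bounds=[17,34]
  i=4: D_i=min(5*2^4,34)=34, bounds=[17,34]
  i=5: D_i=min(5*2^5,34)=34, bounds=[17,34]
  i=6: D_i=min(5*2^6,34)=34, bounds=[17,34]
  i=7: D_i=min(5*2^7,34)=34, bounds=[17,34]
  i=8: D_i=min(5*2^8,34)=34, bounds=[17,34]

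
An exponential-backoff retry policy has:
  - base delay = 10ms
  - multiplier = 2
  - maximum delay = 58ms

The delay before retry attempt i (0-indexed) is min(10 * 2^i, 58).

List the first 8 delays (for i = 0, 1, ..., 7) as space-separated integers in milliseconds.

Answer: 10 20 40 58 58 58 58 58

Derivation:
Computing each delay:
  i=0: min(10*2^0, 58) = 10
  i=1: min(10*2^1, 58) = 20
  i=2: min(10*2^2, 58) = 40
  i=3: min(10*2^3, 58) = 58
  i=4: min(10*2^4, 58) = 58
  i=5: min(10*2^5, 58) = 58
  i=6: min(10*2^6, 58) = 58
  i=7: min(10*2^7, 58) = 58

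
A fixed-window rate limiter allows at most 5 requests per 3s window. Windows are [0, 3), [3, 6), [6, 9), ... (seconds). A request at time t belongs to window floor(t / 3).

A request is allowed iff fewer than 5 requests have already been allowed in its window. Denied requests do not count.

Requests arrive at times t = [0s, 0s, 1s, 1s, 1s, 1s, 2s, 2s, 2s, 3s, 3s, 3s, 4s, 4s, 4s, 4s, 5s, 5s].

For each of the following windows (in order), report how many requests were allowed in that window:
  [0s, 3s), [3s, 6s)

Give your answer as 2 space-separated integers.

Processing requests:
  req#1 t=0s (window 0): ALLOW
  req#2 t=0s (window 0): ALLOW
  req#3 t=1s (window 0): ALLOW
  req#4 t=1s (window 0): ALLOW
  req#5 t=1s (window 0): ALLOW
  req#6 t=1s (window 0): DENY
  req#7 t=2s (window 0): DENY
  req#8 t=2s (window 0): DENY
  req#9 t=2s (window 0): DENY
  req#10 t=3s (window 1): ALLOW
  req#11 t=3s (window 1): ALLOW
  req#12 t=3s (window 1): ALLOW
  req#13 t=4s (window 1): ALLOW
  req#14 t=4s (window 1): ALLOW
  req#15 t=4s (window 1): DENY
  req#16 t=4s (window 1): DENY
  req#17 t=5s (window 1): DENY
  req#18 t=5s (window 1): DENY

Allowed counts by window: 5 5

Answer: 5 5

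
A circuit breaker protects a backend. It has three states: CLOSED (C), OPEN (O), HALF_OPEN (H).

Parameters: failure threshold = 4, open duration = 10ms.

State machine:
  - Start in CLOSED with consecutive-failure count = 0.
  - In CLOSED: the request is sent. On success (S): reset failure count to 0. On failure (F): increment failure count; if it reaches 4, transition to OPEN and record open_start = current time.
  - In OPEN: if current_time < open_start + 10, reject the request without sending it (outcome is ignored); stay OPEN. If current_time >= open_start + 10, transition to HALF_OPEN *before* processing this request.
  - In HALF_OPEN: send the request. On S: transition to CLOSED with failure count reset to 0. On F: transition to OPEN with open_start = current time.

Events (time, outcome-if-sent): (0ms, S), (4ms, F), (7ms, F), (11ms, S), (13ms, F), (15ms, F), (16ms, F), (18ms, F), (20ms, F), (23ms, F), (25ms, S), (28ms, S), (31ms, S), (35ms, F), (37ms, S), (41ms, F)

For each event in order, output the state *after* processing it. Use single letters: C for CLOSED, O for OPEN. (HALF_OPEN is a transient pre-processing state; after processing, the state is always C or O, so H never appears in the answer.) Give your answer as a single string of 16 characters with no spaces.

Answer: CCCCCCCOOOOCCCCC

Derivation:
State after each event:
  event#1 t=0ms outcome=S: state=CLOSED
  event#2 t=4ms outcome=F: state=CLOSED
  event#3 t=7ms outcome=F: state=CLOSED
  event#4 t=11ms outcome=S: state=CLOSED
  event#5 t=13ms outcome=F: state=CLOSED
  event#6 t=15ms outcome=F: state=CLOSED
  event#7 t=16ms outcome=F: state=CLOSED
  event#8 t=18ms outcome=F: state=OPEN
  event#9 t=20ms outcome=F: state=OPEN
  event#10 t=23ms outcome=F: state=OPEN
  event#11 t=25ms outcome=S: state=OPEN
  event#12 t=28ms outcome=S: state=CLOSED
  event#13 t=31ms outcome=S: state=CLOSED
  event#14 t=35ms outcome=F: state=CLOSED
  event#15 t=37ms outcome=S: state=CLOSED
  event#16 t=41ms outcome=F: state=CLOSED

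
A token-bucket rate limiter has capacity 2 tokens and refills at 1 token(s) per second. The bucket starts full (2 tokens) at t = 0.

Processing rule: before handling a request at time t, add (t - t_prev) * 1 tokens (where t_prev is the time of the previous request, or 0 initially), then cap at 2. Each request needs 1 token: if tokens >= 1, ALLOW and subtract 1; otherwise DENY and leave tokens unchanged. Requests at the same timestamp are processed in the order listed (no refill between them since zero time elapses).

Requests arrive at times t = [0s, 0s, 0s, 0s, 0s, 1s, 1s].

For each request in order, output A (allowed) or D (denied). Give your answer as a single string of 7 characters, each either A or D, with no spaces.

Simulating step by step:
  req#1 t=0s: ALLOW
  req#2 t=0s: ALLOW
  req#3 t=0s: DENY
  req#4 t=0s: DENY
  req#5 t=0s: DENY
  req#6 t=1s: ALLOW
  req#7 t=1s: DENY

Answer: AADDDAD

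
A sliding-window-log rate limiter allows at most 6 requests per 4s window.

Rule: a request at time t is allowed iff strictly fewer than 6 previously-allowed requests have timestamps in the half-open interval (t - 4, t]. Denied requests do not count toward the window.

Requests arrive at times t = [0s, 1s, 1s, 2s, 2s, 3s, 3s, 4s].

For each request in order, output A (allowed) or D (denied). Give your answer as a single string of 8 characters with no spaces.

Tracking allowed requests in the window:
  req#1 t=0s: ALLOW
  req#2 t=1s: ALLOW
  req#3 t=1s: ALLOW
  req#4 t=2s: ALLOW
  req#5 t=2s: ALLOW
  req#6 t=3s: ALLOW
  req#7 t=3s: DENY
  req#8 t=4s: ALLOW

Answer: AAAAAADA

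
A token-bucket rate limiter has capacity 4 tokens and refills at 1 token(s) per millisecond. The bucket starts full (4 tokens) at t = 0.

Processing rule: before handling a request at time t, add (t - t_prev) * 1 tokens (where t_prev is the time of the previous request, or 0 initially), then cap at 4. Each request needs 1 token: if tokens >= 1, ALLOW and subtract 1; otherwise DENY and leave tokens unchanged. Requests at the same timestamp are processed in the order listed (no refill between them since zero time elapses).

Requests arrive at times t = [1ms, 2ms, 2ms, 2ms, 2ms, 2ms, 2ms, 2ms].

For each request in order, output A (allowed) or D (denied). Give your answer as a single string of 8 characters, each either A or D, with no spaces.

Answer: AAAAADDD

Derivation:
Simulating step by step:
  req#1 t=1ms: ALLOW
  req#2 t=2ms: ALLOW
  req#3 t=2ms: ALLOW
  req#4 t=2ms: ALLOW
  req#5 t=2ms: ALLOW
  req#6 t=2ms: DENY
  req#7 t=2ms: DENY
  req#8 t=2ms: DENY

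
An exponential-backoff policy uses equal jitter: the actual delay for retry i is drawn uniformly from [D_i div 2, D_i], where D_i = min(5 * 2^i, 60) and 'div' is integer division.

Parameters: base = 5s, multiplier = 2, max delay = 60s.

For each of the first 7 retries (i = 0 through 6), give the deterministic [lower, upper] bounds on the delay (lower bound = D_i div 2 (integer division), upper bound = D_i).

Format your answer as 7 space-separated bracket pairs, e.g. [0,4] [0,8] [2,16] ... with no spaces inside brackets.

Answer: [2,5] [5,10] [10,20] [20,40] [30,60] [30,60] [30,60]

Derivation:
Computing bounds per retry:
  i=0: D_i=min(5*2^0,60)=5, bounds=[2,5]
  i=1: D_i=min(5*2^1,60)=10, bounds=[5,10]
  i=2: D_i=min(5*2^2,60)=20, bounds=[10,20]
  i=3: D_i=min(5*2^3,60)=40, bounds=[20,40]
  i=4: D_i=min(5*2^4,60)=60, bounds=[30,60]
  i=5: D_i=min(5*2^5,60)=60, bounds=[30,60]
  i=6: D_i=min(5*2^6,60)=60, bounds=[30,60]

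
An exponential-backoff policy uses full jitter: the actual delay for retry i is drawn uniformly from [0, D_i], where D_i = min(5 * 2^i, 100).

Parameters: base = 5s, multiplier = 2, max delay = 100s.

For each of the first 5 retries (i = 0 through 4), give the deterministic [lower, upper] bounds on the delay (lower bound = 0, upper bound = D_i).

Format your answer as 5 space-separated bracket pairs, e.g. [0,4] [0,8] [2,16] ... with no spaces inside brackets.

Computing bounds per retry:
  i=0: D_i=min(5*2^0,100)=5, bounds=[0,5]
  i=1: D_i=min(5*2^1,100)=10, bounds=[0,10]
  i=2: D_i=min(5*2^2,100)=20, bounds=[0,20]
  i=3: D_i=min(5*2^3,100)=40, bounds=[0,40]
  i=4: D_i=min(5*2^4,100)=80, bounds=[0,80]

Answer: [0,5] [0,10] [0,20] [0,40] [0,80]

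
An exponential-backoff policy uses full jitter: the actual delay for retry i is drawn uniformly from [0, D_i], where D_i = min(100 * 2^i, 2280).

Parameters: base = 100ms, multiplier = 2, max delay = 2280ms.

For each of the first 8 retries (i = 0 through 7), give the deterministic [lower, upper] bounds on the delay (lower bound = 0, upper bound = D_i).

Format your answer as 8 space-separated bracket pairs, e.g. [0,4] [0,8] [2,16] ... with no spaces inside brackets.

Answer: [0,100] [0,200] [0,400] [0,800] [0,1600] [0,2280] [0,2280] [0,2280]

Derivation:
Computing bounds per retry:
  i=0: D_i=min(100*2^0,2280)=100, bounds=[0,100]
  i=1: D_i=min(100*2^1,2280)=200, bounds=[0,200]
  i=2: D_i=min(100*2^2,2280)=400, bounds=[0,400]
  i=3: D_i=min(100*2^3,2280)=800, bounds=[0,800]
  i=4: D_i=min(100*2^4,2280)=1600, bounds=[0,1600]
  i=5: D_i=min(100*2^5,2280)=2280, bounds=[0,2280]
  i=6: D_i=min(100*2^6,2280)=2280, bounds=[0,2280]
  i=7: D_i=min(100*2^7,2280)=2280, bounds=[0,2280]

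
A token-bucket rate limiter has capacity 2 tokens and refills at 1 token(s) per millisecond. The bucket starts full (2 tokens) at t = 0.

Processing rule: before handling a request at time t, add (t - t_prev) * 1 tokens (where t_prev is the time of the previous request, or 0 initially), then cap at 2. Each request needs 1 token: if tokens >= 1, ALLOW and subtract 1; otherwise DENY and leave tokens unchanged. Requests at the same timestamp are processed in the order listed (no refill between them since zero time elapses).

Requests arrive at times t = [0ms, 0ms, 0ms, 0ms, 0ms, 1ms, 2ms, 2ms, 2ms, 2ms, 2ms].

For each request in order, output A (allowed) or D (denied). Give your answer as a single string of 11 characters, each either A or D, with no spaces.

Answer: AADDDAADDDD

Derivation:
Simulating step by step:
  req#1 t=0ms: ALLOW
  req#2 t=0ms: ALLOW
  req#3 t=0ms: DENY
  req#4 t=0ms: DENY
  req#5 t=0ms: DENY
  req#6 t=1ms: ALLOW
  req#7 t=2ms: ALLOW
  req#8 t=2ms: DENY
  req#9 t=2ms: DENY
  req#10 t=2ms: DENY
  req#11 t=2ms: DENY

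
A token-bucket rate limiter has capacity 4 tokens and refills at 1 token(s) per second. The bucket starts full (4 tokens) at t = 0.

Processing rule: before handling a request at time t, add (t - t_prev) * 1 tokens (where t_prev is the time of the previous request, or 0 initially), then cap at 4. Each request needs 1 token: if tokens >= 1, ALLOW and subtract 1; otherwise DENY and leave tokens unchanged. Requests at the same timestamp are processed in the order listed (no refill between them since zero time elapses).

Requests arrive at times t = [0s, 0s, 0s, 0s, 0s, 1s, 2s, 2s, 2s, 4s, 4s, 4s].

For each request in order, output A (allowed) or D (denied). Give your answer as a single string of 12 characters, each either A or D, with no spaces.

Simulating step by step:
  req#1 t=0s: ALLOW
  req#2 t=0s: ALLOW
  req#3 t=0s: ALLOW
  req#4 t=0s: ALLOW
  req#5 t=0s: DENY
  req#6 t=1s: ALLOW
  req#7 t=2s: ALLOW
  req#8 t=2s: DENY
  req#9 t=2s: DENY
  req#10 t=4s: ALLOW
  req#11 t=4s: ALLOW
  req#12 t=4s: DENY

Answer: AAAADAADDAAD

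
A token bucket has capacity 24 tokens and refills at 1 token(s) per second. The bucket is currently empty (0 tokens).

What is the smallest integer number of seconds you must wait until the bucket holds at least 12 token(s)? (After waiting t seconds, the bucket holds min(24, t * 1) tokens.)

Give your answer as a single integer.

Need t * 1 >= 12, so t >= 12/1.
Smallest integer t = ceil(12/1) = 12.

Answer: 12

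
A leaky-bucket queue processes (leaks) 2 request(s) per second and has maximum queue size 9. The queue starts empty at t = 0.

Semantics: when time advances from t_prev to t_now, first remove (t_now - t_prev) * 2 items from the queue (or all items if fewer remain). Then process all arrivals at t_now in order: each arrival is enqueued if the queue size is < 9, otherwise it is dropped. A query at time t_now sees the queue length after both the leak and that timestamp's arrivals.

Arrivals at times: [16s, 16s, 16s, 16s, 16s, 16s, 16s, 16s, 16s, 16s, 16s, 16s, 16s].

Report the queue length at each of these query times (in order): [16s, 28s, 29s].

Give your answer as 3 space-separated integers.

Queue lengths at query times:
  query t=16s: backlog = 9
  query t=28s: backlog = 0
  query t=29s: backlog = 0

Answer: 9 0 0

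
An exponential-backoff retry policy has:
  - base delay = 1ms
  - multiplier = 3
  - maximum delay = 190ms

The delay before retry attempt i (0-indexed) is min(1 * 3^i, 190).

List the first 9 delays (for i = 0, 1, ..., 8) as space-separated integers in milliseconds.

Answer: 1 3 9 27 81 190 190 190 190

Derivation:
Computing each delay:
  i=0: min(1*3^0, 190) = 1
  i=1: min(1*3^1, 190) = 3
  i=2: min(1*3^2, 190) = 9
  i=3: min(1*3^3, 190) = 27
  i=4: min(1*3^4, 190) = 81
  i=5: min(1*3^5, 190) = 190
  i=6: min(1*3^6, 190) = 190
  i=7: min(1*3^7, 190) = 190
  i=8: min(1*3^8, 190) = 190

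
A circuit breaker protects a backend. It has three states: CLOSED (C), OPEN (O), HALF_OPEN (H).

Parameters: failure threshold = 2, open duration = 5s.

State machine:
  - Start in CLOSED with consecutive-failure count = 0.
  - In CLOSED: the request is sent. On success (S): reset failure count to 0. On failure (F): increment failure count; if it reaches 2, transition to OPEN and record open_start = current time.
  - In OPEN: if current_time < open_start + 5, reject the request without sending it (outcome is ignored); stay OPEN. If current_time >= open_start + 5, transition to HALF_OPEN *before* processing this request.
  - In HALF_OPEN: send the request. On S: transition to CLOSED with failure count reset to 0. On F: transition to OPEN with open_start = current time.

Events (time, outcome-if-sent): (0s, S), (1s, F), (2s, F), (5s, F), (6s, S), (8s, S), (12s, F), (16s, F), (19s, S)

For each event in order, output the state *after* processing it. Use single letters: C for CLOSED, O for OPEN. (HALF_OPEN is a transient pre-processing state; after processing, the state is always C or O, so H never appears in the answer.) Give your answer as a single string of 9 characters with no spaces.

Answer: CCOOOCCOO

Derivation:
State after each event:
  event#1 t=0s outcome=S: state=CLOSED
  event#2 t=1s outcome=F: state=CLOSED
  event#3 t=2s outcome=F: state=OPEN
  event#4 t=5s outcome=F: state=OPEN
  event#5 t=6s outcome=S: state=OPEN
  event#6 t=8s outcome=S: state=CLOSED
  event#7 t=12s outcome=F: state=CLOSED
  event#8 t=16s outcome=F: state=OPEN
  event#9 t=19s outcome=S: state=OPEN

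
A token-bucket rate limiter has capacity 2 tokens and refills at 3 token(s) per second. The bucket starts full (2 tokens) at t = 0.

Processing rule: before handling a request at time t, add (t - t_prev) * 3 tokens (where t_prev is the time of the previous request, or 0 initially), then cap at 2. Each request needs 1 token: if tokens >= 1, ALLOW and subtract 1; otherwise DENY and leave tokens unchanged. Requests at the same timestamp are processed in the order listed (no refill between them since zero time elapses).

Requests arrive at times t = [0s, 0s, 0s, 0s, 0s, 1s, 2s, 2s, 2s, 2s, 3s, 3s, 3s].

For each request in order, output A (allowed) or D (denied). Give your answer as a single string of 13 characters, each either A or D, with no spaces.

Simulating step by step:
  req#1 t=0s: ALLOW
  req#2 t=0s: ALLOW
  req#3 t=0s: DENY
  req#4 t=0s: DENY
  req#5 t=0s: DENY
  req#6 t=1s: ALLOW
  req#7 t=2s: ALLOW
  req#8 t=2s: ALLOW
  req#9 t=2s: DENY
  req#10 t=2s: DENY
  req#11 t=3s: ALLOW
  req#12 t=3s: ALLOW
  req#13 t=3s: DENY

Answer: AADDDAAADDAAD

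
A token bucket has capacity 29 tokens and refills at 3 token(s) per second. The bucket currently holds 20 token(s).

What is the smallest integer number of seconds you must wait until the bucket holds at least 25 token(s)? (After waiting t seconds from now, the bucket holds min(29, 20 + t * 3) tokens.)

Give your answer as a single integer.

Need 20 + t * 3 >= 25, so t >= 5/3.
Smallest integer t = ceil(5/3) = 2.

Answer: 2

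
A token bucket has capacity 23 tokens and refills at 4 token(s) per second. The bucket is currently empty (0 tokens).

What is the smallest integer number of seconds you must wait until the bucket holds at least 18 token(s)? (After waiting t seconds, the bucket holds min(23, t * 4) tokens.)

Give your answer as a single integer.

Need t * 4 >= 18, so t >= 18/4.
Smallest integer t = ceil(18/4) = 5.

Answer: 5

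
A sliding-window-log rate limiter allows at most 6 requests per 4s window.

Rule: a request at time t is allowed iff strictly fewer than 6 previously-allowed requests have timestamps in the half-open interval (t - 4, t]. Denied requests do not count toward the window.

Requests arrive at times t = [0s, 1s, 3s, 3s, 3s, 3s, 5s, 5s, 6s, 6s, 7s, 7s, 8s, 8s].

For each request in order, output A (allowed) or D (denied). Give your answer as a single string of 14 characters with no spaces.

Tracking allowed requests in the window:
  req#1 t=0s: ALLOW
  req#2 t=1s: ALLOW
  req#3 t=3s: ALLOW
  req#4 t=3s: ALLOW
  req#5 t=3s: ALLOW
  req#6 t=3s: ALLOW
  req#7 t=5s: ALLOW
  req#8 t=5s: ALLOW
  req#9 t=6s: DENY
  req#10 t=6s: DENY
  req#11 t=7s: ALLOW
  req#12 t=7s: ALLOW
  req#13 t=8s: ALLOW
  req#14 t=8s: ALLOW

Answer: AAAAAAAADDAAAA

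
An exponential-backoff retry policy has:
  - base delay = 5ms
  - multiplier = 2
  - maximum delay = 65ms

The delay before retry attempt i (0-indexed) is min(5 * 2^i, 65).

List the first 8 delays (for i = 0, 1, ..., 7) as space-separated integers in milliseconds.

Computing each delay:
  i=0: min(5*2^0, 65) = 5
  i=1: min(5*2^1, 65) = 10
  i=2: min(5*2^2, 65) = 20
  i=3: min(5*2^3, 65) = 40
  i=4: min(5*2^4, 65) = 65
  i=5: min(5*2^5, 65) = 65
  i=6: min(5*2^6, 65) = 65
  i=7: min(5*2^7, 65) = 65

Answer: 5 10 20 40 65 65 65 65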